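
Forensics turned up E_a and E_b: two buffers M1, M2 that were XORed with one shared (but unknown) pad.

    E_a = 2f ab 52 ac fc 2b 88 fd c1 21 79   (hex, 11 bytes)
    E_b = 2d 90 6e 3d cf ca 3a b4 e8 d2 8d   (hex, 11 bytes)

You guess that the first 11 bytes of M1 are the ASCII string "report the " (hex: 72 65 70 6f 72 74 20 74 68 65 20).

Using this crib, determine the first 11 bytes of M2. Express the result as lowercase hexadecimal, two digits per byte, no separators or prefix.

First, E_a ⊕ E_b = (M1 ⊕ K) ⊕ (M2 ⊕ K) = M1 ⊕ M2, so the key drops out. Then M2 = (M1 ⊕ M2) ⊕ M1 over the first 11 bytes.
byte 0: (2f ^ 2d) ^ 72 = 02 ^ 72 = 70
byte 1: (ab ^ 90) ^ 65 = 3b ^ 65 = 5e
byte 2: (52 ^ 6e) ^ 70 = 3c ^ 70 = 4c
byte 3: (ac ^ 3d) ^ 6f = 91 ^ 6f = fe
byte 4: (fc ^ cf) ^ 72 = 33 ^ 72 = 41
byte 5: (2b ^ ca) ^ 74 = e1 ^ 74 = 95
byte 6: (88 ^ 3a) ^ 20 = b2 ^ 20 = 92
byte 7: (fd ^ b4) ^ 74 = 49 ^ 74 = 3d
byte 8: (c1 ^ e8) ^ 68 = 29 ^ 68 = 41
byte 9: (21 ^ d2) ^ 65 = f3 ^ 65 = 96
byte 10: (79 ^ 8d) ^ 20 = f4 ^ 20 = d4

705e4cfe4195923d4196d4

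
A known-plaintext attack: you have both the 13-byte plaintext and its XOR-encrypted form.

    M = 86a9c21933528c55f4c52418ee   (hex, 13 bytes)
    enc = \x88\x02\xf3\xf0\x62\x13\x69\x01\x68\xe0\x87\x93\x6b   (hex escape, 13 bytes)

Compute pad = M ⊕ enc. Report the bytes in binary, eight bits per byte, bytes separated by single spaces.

00001110 10101011 00110001 11101001 01010001 01000001 11100101 01010100 10011100 00100101 10100011 10001011 10000101

Since enc = M ⊕ pad, XORing both sides with M gives pad = M ⊕ enc.
86 ⊕ 88 = 0e
a9 ⊕ 02 = ab
c2 ⊕ f3 = 31
19 ⊕ f0 = e9
33 ⊕ 62 = 51
52 ⊕ 13 = 41
8c ⊕ 69 = e5
55 ⊕ 01 = 54
f4 ⊕ 68 = 9c
c5 ⊕ e0 = 25
24 ⊕ 87 = a3
18 ⊕ 93 = 8b
ee ⊕ 6b = 85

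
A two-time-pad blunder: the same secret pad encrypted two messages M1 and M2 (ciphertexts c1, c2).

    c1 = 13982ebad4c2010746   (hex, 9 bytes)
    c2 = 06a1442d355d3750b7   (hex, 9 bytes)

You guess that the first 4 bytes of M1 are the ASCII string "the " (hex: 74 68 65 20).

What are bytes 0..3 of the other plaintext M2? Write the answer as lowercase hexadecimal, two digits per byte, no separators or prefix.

61510fb7

First, c1 ⊕ c2 = (M1 ⊕ K) ⊕ (M2 ⊕ K) = M1 ⊕ M2, so the key drops out. Then M2 = (M1 ⊕ M2) ⊕ M1 over the first 4 bytes.
byte 0: (13 XOR 06) XOR 74 = 15 XOR 74 = 61
byte 1: (98 XOR a1) XOR 68 = 39 XOR 68 = 51
byte 2: (2e XOR 44) XOR 65 = 6a XOR 65 = 0f
byte 3: (ba XOR 2d) XOR 20 = 97 XOR 20 = b7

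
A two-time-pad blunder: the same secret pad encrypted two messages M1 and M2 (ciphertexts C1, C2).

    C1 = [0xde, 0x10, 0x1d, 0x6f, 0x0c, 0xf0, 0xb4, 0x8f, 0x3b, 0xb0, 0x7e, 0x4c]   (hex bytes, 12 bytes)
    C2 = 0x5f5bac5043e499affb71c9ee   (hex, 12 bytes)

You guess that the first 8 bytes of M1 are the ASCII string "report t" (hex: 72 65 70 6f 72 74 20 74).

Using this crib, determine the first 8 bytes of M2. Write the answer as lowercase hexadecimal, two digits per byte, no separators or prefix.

First, C1 ⊕ C2 = (M1 ⊕ K) ⊕ (M2 ⊕ K) = M1 ⊕ M2, so the key drops out. Then M2 = (M1 ⊕ M2) ⊕ M1 over the first 8 bytes.
byte 0: (de ⊕ 5f) ⊕ 72 = 81 ⊕ 72 = f3
byte 1: (10 ⊕ 5b) ⊕ 65 = 4b ⊕ 65 = 2e
byte 2: (1d ⊕ ac) ⊕ 70 = b1 ⊕ 70 = c1
byte 3: (6f ⊕ 50) ⊕ 6f = 3f ⊕ 6f = 50
byte 4: (0c ⊕ 43) ⊕ 72 = 4f ⊕ 72 = 3d
byte 5: (f0 ⊕ e4) ⊕ 74 = 14 ⊕ 74 = 60
byte 6: (b4 ⊕ 99) ⊕ 20 = 2d ⊕ 20 = 0d
byte 7: (8f ⊕ af) ⊕ 74 = 20 ⊕ 74 = 54

f32ec1503d600d54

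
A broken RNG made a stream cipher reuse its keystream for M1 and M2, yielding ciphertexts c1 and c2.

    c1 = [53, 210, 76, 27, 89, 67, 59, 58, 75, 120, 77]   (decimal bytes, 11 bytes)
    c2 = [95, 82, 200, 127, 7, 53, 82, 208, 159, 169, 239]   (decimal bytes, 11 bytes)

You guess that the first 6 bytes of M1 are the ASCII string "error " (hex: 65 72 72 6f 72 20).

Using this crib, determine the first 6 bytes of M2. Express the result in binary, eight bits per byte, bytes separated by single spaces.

00001111 11110010 11110110 00001011 00101100 01010110

First, c1 ⊕ c2 = (M1 ⊕ K) ⊕ (M2 ⊕ K) = M1 ⊕ M2, so the key drops out. Then M2 = (M1 ⊕ M2) ⊕ M1 over the first 6 bytes.
byte 0: (35 XOR 5f) XOR 65 = 6a XOR 65 = 0f
byte 1: (d2 XOR 52) XOR 72 = 80 XOR 72 = f2
byte 2: (4c XOR c8) XOR 72 = 84 XOR 72 = f6
byte 3: (1b XOR 7f) XOR 6f = 64 XOR 6f = 0b
byte 4: (59 XOR 07) XOR 72 = 5e XOR 72 = 2c
byte 5: (43 XOR 35) XOR 20 = 76 XOR 20 = 56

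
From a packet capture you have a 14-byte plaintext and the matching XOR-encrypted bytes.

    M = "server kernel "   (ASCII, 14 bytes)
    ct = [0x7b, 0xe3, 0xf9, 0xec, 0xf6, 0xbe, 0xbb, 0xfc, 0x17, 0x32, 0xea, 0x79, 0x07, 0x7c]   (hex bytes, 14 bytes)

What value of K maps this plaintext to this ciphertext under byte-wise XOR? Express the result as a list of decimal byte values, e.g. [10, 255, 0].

[8, 134, 139, 154, 147, 204, 155, 151, 114, 64, 132, 28, 107, 92]

Since ct = M ⊕ K, XORing both sides with M gives K = M ⊕ ct.
01110011 xor 01111011 = 00001000
01100101 xor 11100011 = 10000110
01110010 xor 11111001 = 10001011
01110110 xor 11101100 = 10011010
01100101 xor 11110110 = 10010011
01110010 xor 10111110 = 11001100
00100000 xor 10111011 = 10011011
01101011 xor 11111100 = 10010111
01100101 xor 00010111 = 01110010
01110010 xor 00110010 = 01000000
01101110 xor 11101010 = 10000100
01100101 xor 01111001 = 00011100
01101100 xor 00000111 = 01101011
00100000 xor 01111100 = 01011100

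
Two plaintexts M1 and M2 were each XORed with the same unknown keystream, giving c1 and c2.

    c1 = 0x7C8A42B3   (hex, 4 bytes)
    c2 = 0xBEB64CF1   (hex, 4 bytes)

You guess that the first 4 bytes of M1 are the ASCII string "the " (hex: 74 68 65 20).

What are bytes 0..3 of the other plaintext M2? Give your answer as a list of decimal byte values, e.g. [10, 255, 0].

[182, 84, 107, 98]

First, c1 ⊕ c2 = (M1 ⊕ K) ⊕ (M2 ⊕ K) = M1 ⊕ M2, so the key drops out. Then M2 = (M1 ⊕ M2) ⊕ M1 over the first 4 bytes.
byte 0: (7c XOR be) XOR 74 = c2 XOR 74 = b6
byte 1: (8a XOR b6) XOR 68 = 3c XOR 68 = 54
byte 2: (42 XOR 4c) XOR 65 = 0e XOR 65 = 6b
byte 3: (b3 XOR f1) XOR 20 = 42 XOR 20 = 62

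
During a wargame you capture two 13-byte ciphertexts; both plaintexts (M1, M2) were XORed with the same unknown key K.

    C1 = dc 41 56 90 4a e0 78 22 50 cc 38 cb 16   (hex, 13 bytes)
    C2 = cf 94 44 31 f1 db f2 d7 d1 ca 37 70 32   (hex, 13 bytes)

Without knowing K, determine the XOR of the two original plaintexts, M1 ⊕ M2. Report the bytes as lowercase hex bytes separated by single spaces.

C1 ⊕ C2 = (M1 ⊕ K) ⊕ (M2 ⊕ K) = M1 ⊕ M2 — the shared key cancels under XOR.
dc ^ cf = 13
41 ^ 94 = d5
56 ^ 44 = 12
90 ^ 31 = a1
4a ^ f1 = bb
e0 ^ db = 3b
78 ^ f2 = 8a
22 ^ d7 = f5
50 ^ d1 = 81
cc ^ ca = 06
38 ^ 37 = 0f
cb ^ 70 = bb
16 ^ 32 = 24

13 d5 12 a1 bb 3b 8a f5 81 06 0f bb 24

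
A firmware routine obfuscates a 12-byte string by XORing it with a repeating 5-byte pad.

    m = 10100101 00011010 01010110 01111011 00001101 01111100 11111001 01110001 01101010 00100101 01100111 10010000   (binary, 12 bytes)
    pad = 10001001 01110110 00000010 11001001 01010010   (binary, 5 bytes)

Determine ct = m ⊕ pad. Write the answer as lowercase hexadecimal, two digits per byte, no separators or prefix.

2c6c54b25ff58f73a377eee6

The 5-byte key repeats, so the effective keystream is 89 76 02 c9 52 89 76 02 c9 52 89 76.
byte 0: a5 XOR 89 = 2c
byte 1: 1a XOR 76 = 6c
byte 2: 56 XOR 02 = 54
byte 3: 7b XOR c9 = b2
byte 4: 0d XOR 52 = 5f
byte 5: 7c XOR 89 = f5
byte 6: f9 XOR 76 = 8f
byte 7: 71 XOR 02 = 73
byte 8: 6a XOR c9 = a3
byte 9: 25 XOR 52 = 77
byte 10: 67 XOR 89 = ee
byte 11: 90 XOR 76 = e6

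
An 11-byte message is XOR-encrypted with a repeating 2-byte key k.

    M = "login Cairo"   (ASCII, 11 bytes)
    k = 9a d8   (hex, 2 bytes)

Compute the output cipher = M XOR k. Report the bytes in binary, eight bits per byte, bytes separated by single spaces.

11110110 10110111 11111101 10110001 11110100 11111000 11011001 10111001 11110011 10101010 11110101

The 2-byte key repeats, so the effective keystream is 9a d8 9a d8 9a d8 9a d8 9a d8 9a.
byte 0: 01101100 ^ 10011010 = 11110110
byte 1: 01101111 ^ 11011000 = 10110111
byte 2: 01100111 ^ 10011010 = 11111101
byte 3: 01101001 ^ 11011000 = 10110001
byte 4: 01101110 ^ 10011010 = 11110100
byte 5: 00100000 ^ 11011000 = 11111000
byte 6: 01000011 ^ 10011010 = 11011001
byte 7: 01100001 ^ 11011000 = 10111001
byte 8: 01101001 ^ 10011010 = 11110011
byte 9: 01110010 ^ 11011000 = 10101010
byte 10: 01101111 ^ 10011010 = 11110101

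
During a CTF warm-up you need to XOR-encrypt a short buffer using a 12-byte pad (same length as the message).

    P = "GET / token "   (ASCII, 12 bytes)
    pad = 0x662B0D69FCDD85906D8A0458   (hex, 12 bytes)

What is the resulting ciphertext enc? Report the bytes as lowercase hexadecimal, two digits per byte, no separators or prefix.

XOR is its own inverse, so applying the key byte-wise gives the result directly.
47 ⊕ 66 = 21
45 ⊕ 2b = 6e
54 ⊕ 0d = 59
20 ⊕ 69 = 49
2f ⊕ fc = d3
20 ⊕ dd = fd
74 ⊕ 85 = f1
6f ⊕ 90 = ff
6b ⊕ 6d = 06
65 ⊕ 8a = ef
6e ⊕ 04 = 6a
20 ⊕ 58 = 78

216e5949d3fdf1ff06ef6a78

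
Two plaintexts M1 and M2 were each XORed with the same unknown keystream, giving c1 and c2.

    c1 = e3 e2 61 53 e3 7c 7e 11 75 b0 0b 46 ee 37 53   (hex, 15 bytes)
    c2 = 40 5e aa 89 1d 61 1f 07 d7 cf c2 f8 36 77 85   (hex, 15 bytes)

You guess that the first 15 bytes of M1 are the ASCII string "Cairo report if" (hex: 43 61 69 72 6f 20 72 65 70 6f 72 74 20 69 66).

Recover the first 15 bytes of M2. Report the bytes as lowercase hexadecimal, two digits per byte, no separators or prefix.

First, c1 ⊕ c2 = (M1 ⊕ K) ⊕ (M2 ⊕ K) = M1 ⊕ M2, so the key drops out. Then M2 = (M1 ⊕ M2) ⊕ M1 over the first 15 bytes.
byte 0: (e3 xor 40) xor 43 = a3 xor 43 = e0
byte 1: (e2 xor 5e) xor 61 = bc xor 61 = dd
byte 2: (61 xor aa) xor 69 = cb xor 69 = a2
byte 3: (53 xor 89) xor 72 = da xor 72 = a8
byte 4: (e3 xor 1d) xor 6f = fe xor 6f = 91
byte 5: (7c xor 61) xor 20 = 1d xor 20 = 3d
byte 6: (7e xor 1f) xor 72 = 61 xor 72 = 13
byte 7: (11 xor 07) xor 65 = 16 xor 65 = 73
byte 8: (75 xor d7) xor 70 = a2 xor 70 = d2
byte 9: (b0 xor cf) xor 6f = 7f xor 6f = 10
byte 10: (0b xor c2) xor 72 = c9 xor 72 = bb
byte 11: (46 xor f8) xor 74 = be xor 74 = ca
byte 12: (ee xor 36) xor 20 = d8 xor 20 = f8
byte 13: (37 xor 77) xor 69 = 40 xor 69 = 29
byte 14: (53 xor 85) xor 66 = d6 xor 66 = b0

e0dda2a8913d1373d210bbcaf829b0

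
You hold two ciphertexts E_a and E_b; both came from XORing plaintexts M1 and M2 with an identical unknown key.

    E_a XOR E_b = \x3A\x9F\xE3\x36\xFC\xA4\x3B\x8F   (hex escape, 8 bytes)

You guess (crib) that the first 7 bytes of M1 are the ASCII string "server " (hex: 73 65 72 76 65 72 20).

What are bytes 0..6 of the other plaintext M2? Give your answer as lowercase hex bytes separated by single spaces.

49 fa 91 40 99 d6 1b

Since E_a ⊕ E_b = M1 ⊕ M2, XORing with the guessed M1 bytes yields the corresponding M2 bytes: M2 = (E_a ⊕ E_b) ⊕ M1.
00111010 ^ 01110011 = 01001001
10011111 ^ 01100101 = 11111010
11100011 ^ 01110010 = 10010001
00110110 ^ 01110110 = 01000000
11111100 ^ 01100101 = 10011001
10100100 ^ 01110010 = 11010110
00111011 ^ 00100000 = 00011011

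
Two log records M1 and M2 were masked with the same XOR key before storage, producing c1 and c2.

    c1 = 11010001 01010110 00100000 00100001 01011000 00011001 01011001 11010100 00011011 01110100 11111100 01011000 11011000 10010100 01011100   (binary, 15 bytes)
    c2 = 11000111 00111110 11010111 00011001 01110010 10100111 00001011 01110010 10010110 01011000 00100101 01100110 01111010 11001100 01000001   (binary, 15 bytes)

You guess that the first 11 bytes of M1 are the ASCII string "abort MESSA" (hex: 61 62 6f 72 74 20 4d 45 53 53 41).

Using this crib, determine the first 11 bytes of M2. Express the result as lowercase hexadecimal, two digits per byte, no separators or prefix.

First, c1 ⊕ c2 = (M1 ⊕ K) ⊕ (M2 ⊕ K) = M1 ⊕ M2, so the key drops out. Then M2 = (M1 ⊕ M2) ⊕ M1 over the first 11 bytes.
byte 0: (d1 xor c7) xor 61 = 16 xor 61 = 77
byte 1: (56 xor 3e) xor 62 = 68 xor 62 = 0a
byte 2: (20 xor d7) xor 6f = f7 xor 6f = 98
byte 3: (21 xor 19) xor 72 = 38 xor 72 = 4a
byte 4: (58 xor 72) xor 74 = 2a xor 74 = 5e
byte 5: (19 xor a7) xor 20 = be xor 20 = 9e
byte 6: (59 xor 0b) xor 4d = 52 xor 4d = 1f
byte 7: (d4 xor 72) xor 45 = a6 xor 45 = e3
byte 8: (1b xor 96) xor 53 = 8d xor 53 = de
byte 9: (74 xor 58) xor 53 = 2c xor 53 = 7f
byte 10: (fc xor 25) xor 41 = d9 xor 41 = 98

770a984a5e9e1fe3de7f98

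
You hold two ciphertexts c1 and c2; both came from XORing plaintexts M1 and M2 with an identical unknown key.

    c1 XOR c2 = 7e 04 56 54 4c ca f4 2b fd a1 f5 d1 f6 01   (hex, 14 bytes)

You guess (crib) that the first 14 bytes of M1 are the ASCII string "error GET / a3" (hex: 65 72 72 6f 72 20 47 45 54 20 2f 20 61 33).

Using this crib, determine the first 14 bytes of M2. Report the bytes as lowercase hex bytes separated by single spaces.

Since c1 ⊕ c2 = M1 ⊕ M2, XORing with the guessed M1 bytes yields the corresponding M2 bytes: M2 = (c1 ⊕ c2) ⊕ M1.
01111110 XOR 01100101 = 00011011
00000100 XOR 01110010 = 01110110
01010110 XOR 01110010 = 00100100
01010100 XOR 01101111 = 00111011
01001100 XOR 01110010 = 00111110
11001010 XOR 00100000 = 11101010
11110100 XOR 01000111 = 10110011
00101011 XOR 01000101 = 01101110
11111101 XOR 01010100 = 10101001
10100001 XOR 00100000 = 10000001
11110101 XOR 00101111 = 11011010
11010001 XOR 00100000 = 11110001
11110110 XOR 01100001 = 10010111
00000001 XOR 00110011 = 00110010

1b 76 24 3b 3e ea b3 6e a9 81 da f1 97 32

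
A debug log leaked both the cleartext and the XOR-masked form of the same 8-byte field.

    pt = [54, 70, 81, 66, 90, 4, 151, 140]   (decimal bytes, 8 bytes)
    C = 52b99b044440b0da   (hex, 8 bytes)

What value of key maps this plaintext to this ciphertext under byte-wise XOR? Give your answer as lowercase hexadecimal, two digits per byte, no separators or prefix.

Since C = pt ⊕ key, XORing both sides with pt gives key = pt ⊕ C.
36 xor 52 = 64
46 xor b9 = ff
51 xor 9b = ca
42 xor 04 = 46
5a xor 44 = 1e
04 xor 40 = 44
97 xor b0 = 27
8c xor da = 56

64ffca461e442756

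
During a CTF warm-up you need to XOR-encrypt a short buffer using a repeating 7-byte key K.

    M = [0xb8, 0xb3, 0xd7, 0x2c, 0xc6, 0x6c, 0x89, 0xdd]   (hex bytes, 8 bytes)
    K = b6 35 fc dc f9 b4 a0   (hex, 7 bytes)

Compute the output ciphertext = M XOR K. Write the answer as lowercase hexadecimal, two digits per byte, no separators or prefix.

The 7-byte key repeats, so the effective keystream is b6 35 fc dc f9 b4 a0 b6.
byte 0: b8 XOR b6 = 0e
byte 1: b3 XOR 35 = 86
byte 2: d7 XOR fc = 2b
byte 3: 2c XOR dc = f0
byte 4: c6 XOR f9 = 3f
byte 5: 6c XOR b4 = d8
byte 6: 89 XOR a0 = 29
byte 7: dd XOR b6 = 6b

0e862bf03fd8296b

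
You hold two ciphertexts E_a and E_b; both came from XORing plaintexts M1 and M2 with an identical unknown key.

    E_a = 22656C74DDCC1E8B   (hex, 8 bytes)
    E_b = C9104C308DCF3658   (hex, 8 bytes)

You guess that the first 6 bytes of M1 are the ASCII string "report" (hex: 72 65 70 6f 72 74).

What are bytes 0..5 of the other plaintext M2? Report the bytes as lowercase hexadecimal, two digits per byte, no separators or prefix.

9910502b2277

First, E_a ⊕ E_b = (M1 ⊕ K) ⊕ (M2 ⊕ K) = M1 ⊕ M2, so the key drops out. Then M2 = (M1 ⊕ M2) ⊕ M1 over the first 6 bytes.
byte 0: (22 XOR c9) XOR 72 = eb XOR 72 = 99
byte 1: (65 XOR 10) XOR 65 = 75 XOR 65 = 10
byte 2: (6c XOR 4c) XOR 70 = 20 XOR 70 = 50
byte 3: (74 XOR 30) XOR 6f = 44 XOR 6f = 2b
byte 4: (dd XOR 8d) XOR 72 = 50 XOR 72 = 22
byte 5: (cc XOR cf) XOR 74 = 03 XOR 74 = 77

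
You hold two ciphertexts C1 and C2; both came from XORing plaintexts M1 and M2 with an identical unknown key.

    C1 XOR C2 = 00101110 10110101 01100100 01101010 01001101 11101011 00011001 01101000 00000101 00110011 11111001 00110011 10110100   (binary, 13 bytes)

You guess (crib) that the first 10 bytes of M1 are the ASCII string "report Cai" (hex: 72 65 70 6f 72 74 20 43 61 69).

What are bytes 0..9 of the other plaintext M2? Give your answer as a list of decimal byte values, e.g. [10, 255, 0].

Since C1 ⊕ C2 = M1 ⊕ M2, XORing with the guessed M1 bytes yields the corresponding M2 bytes: M2 = (C1 ⊕ C2) ⊕ M1.
byte 0:  46 ⊕ 114 =  92
byte 1: 181 ⊕ 101 = 208
byte 2: 100 ⊕ 112 =  20
byte 3: 106 ⊕ 111 =   5
byte 4:  77 ⊕ 114 =  63
byte 5: 235 ⊕ 116 = 159
byte 6:  25 ⊕  32 =  57
byte 7: 104 ⊕  67 =  43
byte 8:   5 ⊕  97 = 100
byte 9:  51 ⊕ 105 =  90

[92, 208, 20, 5, 63, 159, 57, 43, 100, 90]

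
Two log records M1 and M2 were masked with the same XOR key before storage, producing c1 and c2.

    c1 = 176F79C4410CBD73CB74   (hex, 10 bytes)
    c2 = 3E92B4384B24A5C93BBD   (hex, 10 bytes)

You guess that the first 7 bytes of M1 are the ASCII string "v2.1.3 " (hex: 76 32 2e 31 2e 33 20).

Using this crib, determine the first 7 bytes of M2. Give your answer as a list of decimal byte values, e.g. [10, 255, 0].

[95, 207, 227, 205, 36, 27, 56]

First, c1 ⊕ c2 = (M1 ⊕ K) ⊕ (M2 ⊕ K) = M1 ⊕ M2, so the key drops out. Then M2 = (M1 ⊕ M2) ⊕ M1 over the first 7 bytes.
byte 0: (17 ⊕ 3e) ⊕ 76 = 29 ⊕ 76 = 5f
byte 1: (6f ⊕ 92) ⊕ 32 = fd ⊕ 32 = cf
byte 2: (79 ⊕ b4) ⊕ 2e = cd ⊕ 2e = e3
byte 3: (c4 ⊕ 38) ⊕ 31 = fc ⊕ 31 = cd
byte 4: (41 ⊕ 4b) ⊕ 2e = 0a ⊕ 2e = 24
byte 5: (0c ⊕ 24) ⊕ 33 = 28 ⊕ 33 = 1b
byte 6: (bd ⊕ a5) ⊕ 20 = 18 ⊕ 20 = 38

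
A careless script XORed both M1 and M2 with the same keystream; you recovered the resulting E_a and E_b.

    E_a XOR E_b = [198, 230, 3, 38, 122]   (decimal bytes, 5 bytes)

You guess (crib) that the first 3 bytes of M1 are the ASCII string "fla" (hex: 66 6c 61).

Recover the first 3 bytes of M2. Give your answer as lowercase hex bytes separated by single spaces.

Since E_a ⊕ E_b = M1 ⊕ M2, XORing with the guessed M1 bytes yields the corresponding M2 bytes: M2 = (E_a ⊕ E_b) ⊕ M1.
byte 0: c6 ^ 66 = a0
byte 1: e6 ^ 6c = 8a
byte 2: 03 ^ 61 = 62

a0 8a 62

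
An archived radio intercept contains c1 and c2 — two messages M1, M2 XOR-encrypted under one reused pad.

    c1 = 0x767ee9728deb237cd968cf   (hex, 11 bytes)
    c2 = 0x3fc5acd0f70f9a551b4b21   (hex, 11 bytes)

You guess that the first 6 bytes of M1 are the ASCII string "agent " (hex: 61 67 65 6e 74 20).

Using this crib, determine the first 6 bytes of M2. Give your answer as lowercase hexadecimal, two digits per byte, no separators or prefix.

First, c1 ⊕ c2 = (M1 ⊕ K) ⊕ (M2 ⊕ K) = M1 ⊕ M2, so the key drops out. Then M2 = (M1 ⊕ M2) ⊕ M1 over the first 6 bytes.
byte 0: (76 xor 3f) xor 61 = 49 xor 61 = 28
byte 1: (7e xor c5) xor 67 = bb xor 67 = dc
byte 2: (e9 xor ac) xor 65 = 45 xor 65 = 20
byte 3: (72 xor d0) xor 6e = a2 xor 6e = cc
byte 4: (8d xor f7) xor 74 = 7a xor 74 = 0e
byte 5: (eb xor 0f) xor 20 = e4 xor 20 = c4

28dc20cc0ec4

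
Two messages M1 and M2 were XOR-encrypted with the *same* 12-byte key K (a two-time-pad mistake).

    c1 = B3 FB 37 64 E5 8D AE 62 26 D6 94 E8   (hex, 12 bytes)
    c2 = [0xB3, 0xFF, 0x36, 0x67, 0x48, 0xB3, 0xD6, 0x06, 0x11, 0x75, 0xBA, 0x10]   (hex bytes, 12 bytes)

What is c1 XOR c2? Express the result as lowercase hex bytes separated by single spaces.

00 04 01 03 ad 3e 78 64 37 a3 2e f8

c1 ⊕ c2 = (M1 ⊕ K) ⊕ (M2 ⊕ K) = M1 ⊕ M2 — the shared key cancels under XOR.
b3 xor b3 = 00
fb xor ff = 04
37 xor 36 = 01
64 xor 67 = 03
e5 xor 48 = ad
8d xor b3 = 3e
ae xor d6 = 78
62 xor 06 = 64
26 xor 11 = 37
d6 xor 75 = a3
94 xor ba = 2e
e8 xor 10 = f8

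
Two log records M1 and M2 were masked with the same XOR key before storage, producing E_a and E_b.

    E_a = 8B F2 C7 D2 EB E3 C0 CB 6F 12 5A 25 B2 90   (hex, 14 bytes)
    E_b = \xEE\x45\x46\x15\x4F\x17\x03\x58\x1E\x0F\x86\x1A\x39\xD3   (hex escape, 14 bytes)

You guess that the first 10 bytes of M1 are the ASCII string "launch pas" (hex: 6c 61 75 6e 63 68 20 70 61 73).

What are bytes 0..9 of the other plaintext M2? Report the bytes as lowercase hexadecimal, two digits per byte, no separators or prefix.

09d6f4a9c79ce3e3106e

First, E_a ⊕ E_b = (M1 ⊕ K) ⊕ (M2 ⊕ K) = M1 ⊕ M2, so the key drops out. Then M2 = (M1 ⊕ M2) ⊕ M1 over the first 10 bytes.
byte 0: (8b ^ ee) ^ 6c = 65 ^ 6c = 09
byte 1: (f2 ^ 45) ^ 61 = b7 ^ 61 = d6
byte 2: (c7 ^ 46) ^ 75 = 81 ^ 75 = f4
byte 3: (d2 ^ 15) ^ 6e = c7 ^ 6e = a9
byte 4: (eb ^ 4f) ^ 63 = a4 ^ 63 = c7
byte 5: (e3 ^ 17) ^ 68 = f4 ^ 68 = 9c
byte 6: (c0 ^ 03) ^ 20 = c3 ^ 20 = e3
byte 7: (cb ^ 58) ^ 70 = 93 ^ 70 = e3
byte 8: (6f ^ 1e) ^ 61 = 71 ^ 61 = 10
byte 9: (12 ^ 0f) ^ 73 = 1d ^ 73 = 6e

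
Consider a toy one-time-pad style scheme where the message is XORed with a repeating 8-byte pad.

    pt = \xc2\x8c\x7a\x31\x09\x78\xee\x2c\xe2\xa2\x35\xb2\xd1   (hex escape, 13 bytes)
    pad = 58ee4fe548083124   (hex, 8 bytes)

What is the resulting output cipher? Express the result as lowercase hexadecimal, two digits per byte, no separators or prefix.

9a6235d44170df08ba4c7a5799

The 8-byte key repeats, so the effective keystream is 58 ee 4f e5 48 08 31 24 58 ee 4f e5 48.
byte 0: 11000010 XOR 01011000 = 10011010
byte 1: 10001100 XOR 11101110 = 01100010
byte 2: 01111010 XOR 01001111 = 00110101
byte 3: 00110001 XOR 11100101 = 11010100
byte 4: 00001001 XOR 01001000 = 01000001
byte 5: 01111000 XOR 00001000 = 01110000
byte 6: 11101110 XOR 00110001 = 11011111
byte 7: 00101100 XOR 00100100 = 00001000
byte 8: 11100010 XOR 01011000 = 10111010
byte 9: 10100010 XOR 11101110 = 01001100
byte 10: 00110101 XOR 01001111 = 01111010
byte 11: 10110010 XOR 11100101 = 01010111
byte 12: 11010001 XOR 01001000 = 10011001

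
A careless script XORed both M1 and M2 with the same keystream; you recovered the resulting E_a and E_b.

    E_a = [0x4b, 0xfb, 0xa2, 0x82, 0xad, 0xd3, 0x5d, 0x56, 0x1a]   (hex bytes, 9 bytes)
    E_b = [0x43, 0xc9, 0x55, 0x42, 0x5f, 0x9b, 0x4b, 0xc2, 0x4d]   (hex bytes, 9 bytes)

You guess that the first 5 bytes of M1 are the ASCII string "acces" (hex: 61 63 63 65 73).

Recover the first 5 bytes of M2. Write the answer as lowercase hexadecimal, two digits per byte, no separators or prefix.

First, E_a ⊕ E_b = (M1 ⊕ K) ⊕ (M2 ⊕ K) = M1 ⊕ M2, so the key drops out. Then M2 = (M1 ⊕ M2) ⊕ M1 over the first 5 bytes.
byte 0: (4b xor 43) xor 61 = 08 xor 61 = 69
byte 1: (fb xor c9) xor 63 = 32 xor 63 = 51
byte 2: (a2 xor 55) xor 63 = f7 xor 63 = 94
byte 3: (82 xor 42) xor 65 = c0 xor 65 = a5
byte 4: (ad xor 5f) xor 73 = f2 xor 73 = 81

695194a581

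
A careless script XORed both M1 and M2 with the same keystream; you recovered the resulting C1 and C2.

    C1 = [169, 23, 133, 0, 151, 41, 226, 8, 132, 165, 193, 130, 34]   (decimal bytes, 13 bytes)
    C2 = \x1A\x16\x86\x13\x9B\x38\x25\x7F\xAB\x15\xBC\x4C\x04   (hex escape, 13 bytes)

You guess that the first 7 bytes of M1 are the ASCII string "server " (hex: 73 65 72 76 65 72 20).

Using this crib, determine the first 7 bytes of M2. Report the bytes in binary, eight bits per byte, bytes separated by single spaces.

11000000 01100100 01110001 01100101 01101001 01100011 11100111

First, C1 ⊕ C2 = (M1 ⊕ K) ⊕ (M2 ⊕ K) = M1 ⊕ M2, so the key drops out. Then M2 = (M1 ⊕ M2) ⊕ M1 over the first 7 bytes.
byte 0: (a9 ⊕ 1a) ⊕ 73 = b3 ⊕ 73 = c0
byte 1: (17 ⊕ 16) ⊕ 65 = 01 ⊕ 65 = 64
byte 2: (85 ⊕ 86) ⊕ 72 = 03 ⊕ 72 = 71
byte 3: (00 ⊕ 13) ⊕ 76 = 13 ⊕ 76 = 65
byte 4: (97 ⊕ 9b) ⊕ 65 = 0c ⊕ 65 = 69
byte 5: (29 ⊕ 38) ⊕ 72 = 11 ⊕ 72 = 63
byte 6: (e2 ⊕ 25) ⊕ 20 = c7 ⊕ 20 = e7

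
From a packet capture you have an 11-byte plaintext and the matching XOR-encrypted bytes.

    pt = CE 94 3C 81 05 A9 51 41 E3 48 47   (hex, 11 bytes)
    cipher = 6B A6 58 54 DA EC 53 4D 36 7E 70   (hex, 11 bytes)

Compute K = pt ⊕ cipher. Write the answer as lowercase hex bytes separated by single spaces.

Since cipher = pt ⊕ K, XORing both sides with pt gives K = pt ⊕ cipher.
11001110 XOR 01101011 = 10100101
10010100 XOR 10100110 = 00110010
00111100 XOR 01011000 = 01100100
10000001 XOR 01010100 = 11010101
00000101 XOR 11011010 = 11011111
10101001 XOR 11101100 = 01000101
01010001 XOR 01010011 = 00000010
01000001 XOR 01001101 = 00001100
11100011 XOR 00110110 = 11010101
01001000 XOR 01111110 = 00110110
01000111 XOR 01110000 = 00110111

a5 32 64 d5 df 45 02 0c d5 36 37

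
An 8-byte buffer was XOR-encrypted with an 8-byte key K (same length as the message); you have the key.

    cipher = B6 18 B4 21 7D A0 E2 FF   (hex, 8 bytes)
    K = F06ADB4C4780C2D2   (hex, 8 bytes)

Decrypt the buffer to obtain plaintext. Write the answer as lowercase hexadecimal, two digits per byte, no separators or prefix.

46726f6d3a20202d

byte 0: b6 XOR f0 = 46
byte 1: 18 XOR 6a = 72
byte 2: b4 XOR db = 6f
byte 3: 21 XOR 4c = 6d
byte 4: 7d XOR 47 = 3a
byte 5: a0 XOR 80 = 20
byte 6: e2 XOR c2 = 20
byte 7: ff XOR d2 = 2d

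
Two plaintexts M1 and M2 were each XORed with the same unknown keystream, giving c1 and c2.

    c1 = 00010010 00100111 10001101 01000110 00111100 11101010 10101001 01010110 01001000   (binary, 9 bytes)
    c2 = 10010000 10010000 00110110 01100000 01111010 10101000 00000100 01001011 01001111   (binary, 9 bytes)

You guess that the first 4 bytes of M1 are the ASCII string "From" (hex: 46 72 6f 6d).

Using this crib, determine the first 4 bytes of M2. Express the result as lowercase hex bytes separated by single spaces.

First, c1 ⊕ c2 = (M1 ⊕ K) ⊕ (M2 ⊕ K) = M1 ⊕ M2, so the key drops out. Then M2 = (M1 ⊕ M2) ⊕ M1 over the first 4 bytes.
byte 0: (12 XOR 90) XOR 46 = 82 XOR 46 = c4
byte 1: (27 XOR 90) XOR 72 = b7 XOR 72 = c5
byte 2: (8d XOR 36) XOR 6f = bb XOR 6f = d4
byte 3: (46 XOR 60) XOR 6d = 26 XOR 6d = 4b

c4 c5 d4 4b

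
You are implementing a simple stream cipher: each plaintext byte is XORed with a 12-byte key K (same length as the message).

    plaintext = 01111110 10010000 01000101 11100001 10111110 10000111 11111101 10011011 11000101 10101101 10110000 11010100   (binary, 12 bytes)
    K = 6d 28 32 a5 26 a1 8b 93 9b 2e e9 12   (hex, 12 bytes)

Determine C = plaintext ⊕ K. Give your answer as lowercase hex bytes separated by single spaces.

XOR is its own inverse, so applying the key byte-wise gives the result directly.
byte 0: 7e XOR 6d = 13
byte 1: 90 XOR 28 = b8
byte 2: 45 XOR 32 = 77
byte 3: e1 XOR a5 = 44
byte 4: be XOR 26 = 98
byte 5: 87 XOR a1 = 26
byte 6: fd XOR 8b = 76
byte 7: 9b XOR 93 = 08
byte 8: c5 XOR 9b = 5e
byte 9: ad XOR 2e = 83
byte 10: b0 XOR e9 = 59
byte 11: d4 XOR 12 = c6

13 b8 77 44 98 26 76 08 5e 83 59 c6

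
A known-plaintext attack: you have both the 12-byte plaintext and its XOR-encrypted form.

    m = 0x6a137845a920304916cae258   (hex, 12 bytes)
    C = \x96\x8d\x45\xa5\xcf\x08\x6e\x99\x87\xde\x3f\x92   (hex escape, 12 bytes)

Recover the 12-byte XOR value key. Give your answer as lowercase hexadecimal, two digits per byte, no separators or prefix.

Since C = m ⊕ key, XORing both sides with m gives key = m ⊕ C.
byte 0: 6a XOR 96 = fc
byte 1: 13 XOR 8d = 9e
byte 2: 78 XOR 45 = 3d
byte 3: 45 XOR a5 = e0
byte 4: a9 XOR cf = 66
byte 5: 20 XOR 08 = 28
byte 6: 30 XOR 6e = 5e
byte 7: 49 XOR 99 = d0
byte 8: 16 XOR 87 = 91
byte 9: ca XOR de = 14
byte 10: e2 XOR 3f = dd
byte 11: 58 XOR 92 = ca

fc9e3de066285ed09114ddca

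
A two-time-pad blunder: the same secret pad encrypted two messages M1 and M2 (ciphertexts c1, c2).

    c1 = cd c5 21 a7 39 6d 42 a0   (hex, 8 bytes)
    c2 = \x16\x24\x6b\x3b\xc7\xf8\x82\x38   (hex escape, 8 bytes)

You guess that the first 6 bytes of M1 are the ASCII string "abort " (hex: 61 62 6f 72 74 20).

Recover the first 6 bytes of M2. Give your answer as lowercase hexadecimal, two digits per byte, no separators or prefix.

ba8325ee8ab5

First, c1 ⊕ c2 = (M1 ⊕ K) ⊕ (M2 ⊕ K) = M1 ⊕ M2, so the key drops out. Then M2 = (M1 ⊕ M2) ⊕ M1 over the first 6 bytes.
byte 0: (cd ⊕ 16) ⊕ 61 = db ⊕ 61 = ba
byte 1: (c5 ⊕ 24) ⊕ 62 = e1 ⊕ 62 = 83
byte 2: (21 ⊕ 6b) ⊕ 6f = 4a ⊕ 6f = 25
byte 3: (a7 ⊕ 3b) ⊕ 72 = 9c ⊕ 72 = ee
byte 4: (39 ⊕ c7) ⊕ 74 = fe ⊕ 74 = 8a
byte 5: (6d ⊕ f8) ⊕ 20 = 95 ⊕ 20 = b5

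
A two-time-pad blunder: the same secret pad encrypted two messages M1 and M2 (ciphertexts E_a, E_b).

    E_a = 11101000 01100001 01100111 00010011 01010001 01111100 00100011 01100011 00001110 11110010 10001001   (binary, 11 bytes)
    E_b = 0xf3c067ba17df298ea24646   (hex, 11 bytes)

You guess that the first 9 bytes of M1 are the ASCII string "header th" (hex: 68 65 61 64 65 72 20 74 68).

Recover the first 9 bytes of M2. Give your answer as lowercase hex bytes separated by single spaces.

73 c4 61 cd 23 d1 2a 99 c4

First, E_a ⊕ E_b = (M1 ⊕ K) ⊕ (M2 ⊕ K) = M1 ⊕ M2, so the key drops out. Then M2 = (M1 ⊕ M2) ⊕ M1 over the first 9 bytes.
byte 0: (e8 ⊕ f3) ⊕ 68 = 1b ⊕ 68 = 73
byte 1: (61 ⊕ c0) ⊕ 65 = a1 ⊕ 65 = c4
byte 2: (67 ⊕ 67) ⊕ 61 = 00 ⊕ 61 = 61
byte 3: (13 ⊕ ba) ⊕ 64 = a9 ⊕ 64 = cd
byte 4: (51 ⊕ 17) ⊕ 65 = 46 ⊕ 65 = 23
byte 5: (7c ⊕ df) ⊕ 72 = a3 ⊕ 72 = d1
byte 6: (23 ⊕ 29) ⊕ 20 = 0a ⊕ 20 = 2a
byte 7: (63 ⊕ 8e) ⊕ 74 = ed ⊕ 74 = 99
byte 8: (0e ⊕ a2) ⊕ 68 = ac ⊕ 68 = c4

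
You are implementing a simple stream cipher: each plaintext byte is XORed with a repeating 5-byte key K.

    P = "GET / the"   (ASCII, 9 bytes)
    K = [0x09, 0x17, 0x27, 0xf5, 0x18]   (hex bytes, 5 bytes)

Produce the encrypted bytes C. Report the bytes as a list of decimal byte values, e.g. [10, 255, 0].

[78, 82, 115, 213, 55, 41, 99, 79, 144]

The 5-byte key repeats, so the effective keystream is 09 17 27 f5 18 09 17 27 f5.
byte 0: 01000111 ^ 00001001 = 01001110
byte 1: 01000101 ^ 00010111 = 01010010
byte 2: 01010100 ^ 00100111 = 01110011
byte 3: 00100000 ^ 11110101 = 11010101
byte 4: 00101111 ^ 00011000 = 00110111
byte 5: 00100000 ^ 00001001 = 00101001
byte 6: 01110100 ^ 00010111 = 01100011
byte 7: 01101000 ^ 00100111 = 01001111
byte 8: 01100101 ^ 11110101 = 10010000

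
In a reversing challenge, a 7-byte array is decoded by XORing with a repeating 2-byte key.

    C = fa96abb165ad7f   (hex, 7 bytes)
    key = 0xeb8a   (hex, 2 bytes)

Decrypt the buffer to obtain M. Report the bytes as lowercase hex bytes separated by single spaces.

The 2-byte key repeats, so the effective keystream is eb 8a eb 8a eb 8a eb.
byte 0: fa xor eb = 11
byte 1: 96 xor 8a = 1c
byte 2: ab xor eb = 40
byte 3: b1 xor 8a = 3b
byte 4: 65 xor eb = 8e
byte 5: ad xor 8a = 27
byte 6: 7f xor eb = 94

11 1c 40 3b 8e 27 94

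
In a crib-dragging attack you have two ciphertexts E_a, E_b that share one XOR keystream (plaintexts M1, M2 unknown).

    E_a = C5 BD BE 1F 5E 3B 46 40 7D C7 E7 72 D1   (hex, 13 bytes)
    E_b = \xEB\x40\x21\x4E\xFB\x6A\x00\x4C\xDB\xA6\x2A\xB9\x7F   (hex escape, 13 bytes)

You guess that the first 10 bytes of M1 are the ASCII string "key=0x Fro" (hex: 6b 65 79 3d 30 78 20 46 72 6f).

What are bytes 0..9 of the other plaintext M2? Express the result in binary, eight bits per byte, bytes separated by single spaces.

01000101 10011000 11100110 01101100 10010101 00101001 01100110 01001010 11010100 00001110

First, E_a ⊕ E_b = (M1 ⊕ K) ⊕ (M2 ⊕ K) = M1 ⊕ M2, so the key drops out. Then M2 = (M1 ⊕ M2) ⊕ M1 over the first 10 bytes.
byte 0: (c5 ^ eb) ^ 6b = 2e ^ 6b = 45
byte 1: (bd ^ 40) ^ 65 = fd ^ 65 = 98
byte 2: (be ^ 21) ^ 79 = 9f ^ 79 = e6
byte 3: (1f ^ 4e) ^ 3d = 51 ^ 3d = 6c
byte 4: (5e ^ fb) ^ 30 = a5 ^ 30 = 95
byte 5: (3b ^ 6a) ^ 78 = 51 ^ 78 = 29
byte 6: (46 ^ 00) ^ 20 = 46 ^ 20 = 66
byte 7: (40 ^ 4c) ^ 46 = 0c ^ 46 = 4a
byte 8: (7d ^ db) ^ 72 = a6 ^ 72 = d4
byte 9: (c7 ^ a6) ^ 6f = 61 ^ 6f = 0e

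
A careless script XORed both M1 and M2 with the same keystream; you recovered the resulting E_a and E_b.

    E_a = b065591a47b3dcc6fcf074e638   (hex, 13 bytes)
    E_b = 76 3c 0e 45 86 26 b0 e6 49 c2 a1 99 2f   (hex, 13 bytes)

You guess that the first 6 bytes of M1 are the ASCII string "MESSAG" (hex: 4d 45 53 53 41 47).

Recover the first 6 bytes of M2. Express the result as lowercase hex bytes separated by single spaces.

8b 1c 04 0c 80 d2

First, E_a ⊕ E_b = (M1 ⊕ K) ⊕ (M2 ⊕ K) = M1 ⊕ M2, so the key drops out. Then M2 = (M1 ⊕ M2) ⊕ M1 over the first 6 bytes.
byte 0: (b0 ⊕ 76) ⊕ 4d = c6 ⊕ 4d = 8b
byte 1: (65 ⊕ 3c) ⊕ 45 = 59 ⊕ 45 = 1c
byte 2: (59 ⊕ 0e) ⊕ 53 = 57 ⊕ 53 = 04
byte 3: (1a ⊕ 45) ⊕ 53 = 5f ⊕ 53 = 0c
byte 4: (47 ⊕ 86) ⊕ 41 = c1 ⊕ 41 = 80
byte 5: (b3 ⊕ 26) ⊕ 47 = 95 ⊕ 47 = d2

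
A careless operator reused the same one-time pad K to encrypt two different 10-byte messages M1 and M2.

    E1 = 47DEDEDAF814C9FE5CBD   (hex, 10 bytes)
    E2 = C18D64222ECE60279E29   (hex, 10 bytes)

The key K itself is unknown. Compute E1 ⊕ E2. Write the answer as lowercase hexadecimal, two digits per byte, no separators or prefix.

8653baf8d6daa9d9c294

E1 ⊕ E2 = (M1 ⊕ K) ⊕ (M2 ⊕ K) = M1 ⊕ M2 — the shared key cancels under XOR.
47 xor c1 = 86
de xor 8d = 53
de xor 64 = ba
da xor 22 = f8
f8 xor 2e = d6
14 xor ce = da
c9 xor 60 = a9
fe xor 27 = d9
5c xor 9e = c2
bd xor 29 = 94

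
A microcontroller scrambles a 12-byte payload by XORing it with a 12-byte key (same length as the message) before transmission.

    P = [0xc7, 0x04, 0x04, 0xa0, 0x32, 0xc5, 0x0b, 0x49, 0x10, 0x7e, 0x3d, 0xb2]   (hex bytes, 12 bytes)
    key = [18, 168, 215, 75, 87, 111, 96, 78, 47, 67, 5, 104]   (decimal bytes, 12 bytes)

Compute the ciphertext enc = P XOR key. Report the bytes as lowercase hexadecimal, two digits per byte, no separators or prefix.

199 ⊕  18 = 213
  4 ⊕ 168 = 172
  4 ⊕ 215 = 211
160 ⊕  75 = 235
 50 ⊕  87 = 101
197 ⊕ 111 = 170
 11 ⊕  96 = 107
 73 ⊕  78 =   7
 16 ⊕  47 =  63
126 ⊕  67 =  61
 61 ⊕   5 =  56
178 ⊕ 104 = 218

d5acd3eb65aa6b073f3d38da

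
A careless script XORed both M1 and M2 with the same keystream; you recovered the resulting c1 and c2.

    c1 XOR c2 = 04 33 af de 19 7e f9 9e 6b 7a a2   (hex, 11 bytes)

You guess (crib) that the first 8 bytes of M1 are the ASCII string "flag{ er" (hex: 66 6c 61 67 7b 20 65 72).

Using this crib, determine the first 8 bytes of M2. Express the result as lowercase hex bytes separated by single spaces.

62 5f ce b9 62 5e 9c ec

Since c1 ⊕ c2 = M1 ⊕ M2, XORing with the guessed M1 bytes yields the corresponding M2 bytes: M2 = (c1 ⊕ c2) ⊕ M1.
04 ^ 66 = 62
33 ^ 6c = 5f
af ^ 61 = ce
de ^ 67 = b9
19 ^ 7b = 62
7e ^ 20 = 5e
f9 ^ 65 = 9c
9e ^ 72 = ec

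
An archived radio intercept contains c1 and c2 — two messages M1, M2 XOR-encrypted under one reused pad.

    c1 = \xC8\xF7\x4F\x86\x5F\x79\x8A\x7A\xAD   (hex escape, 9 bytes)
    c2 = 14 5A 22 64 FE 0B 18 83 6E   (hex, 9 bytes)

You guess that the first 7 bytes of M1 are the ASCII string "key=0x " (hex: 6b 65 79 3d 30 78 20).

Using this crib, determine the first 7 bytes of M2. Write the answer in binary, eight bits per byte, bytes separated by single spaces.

First, c1 ⊕ c2 = (M1 ⊕ K) ⊕ (M2 ⊕ K) = M1 ⊕ M2, so the key drops out. Then M2 = (M1 ⊕ M2) ⊕ M1 over the first 7 bytes.
byte 0: (c8 ^ 14) ^ 6b = dc ^ 6b = b7
byte 1: (f7 ^ 5a) ^ 65 = ad ^ 65 = c8
byte 2: (4f ^ 22) ^ 79 = 6d ^ 79 = 14
byte 3: (86 ^ 64) ^ 3d = e2 ^ 3d = df
byte 4: (5f ^ fe) ^ 30 = a1 ^ 30 = 91
byte 5: (79 ^ 0b) ^ 78 = 72 ^ 78 = 0a
byte 6: (8a ^ 18) ^ 20 = 92 ^ 20 = b2

10110111 11001000 00010100 11011111 10010001 00001010 10110010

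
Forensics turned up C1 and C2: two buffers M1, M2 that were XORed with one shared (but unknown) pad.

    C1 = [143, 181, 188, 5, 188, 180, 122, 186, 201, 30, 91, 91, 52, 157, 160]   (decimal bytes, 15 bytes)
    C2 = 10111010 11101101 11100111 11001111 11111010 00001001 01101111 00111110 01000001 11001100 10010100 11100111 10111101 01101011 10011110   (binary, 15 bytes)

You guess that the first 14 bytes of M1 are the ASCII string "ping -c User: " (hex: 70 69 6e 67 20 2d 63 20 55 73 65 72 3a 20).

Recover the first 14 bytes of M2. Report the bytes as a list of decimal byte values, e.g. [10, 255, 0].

[69, 49, 53, 173, 102, 144, 118, 164, 221, 161, 170, 206, 179, 214]

First, C1 ⊕ C2 = (M1 ⊕ K) ⊕ (M2 ⊕ K) = M1 ⊕ M2, so the key drops out. Then M2 = (M1 ⊕ M2) ⊕ M1 over the first 14 bytes.
byte 0: (8f ⊕ ba) ⊕ 70 = 35 ⊕ 70 = 45
byte 1: (b5 ⊕ ed) ⊕ 69 = 58 ⊕ 69 = 31
byte 2: (bc ⊕ e7) ⊕ 6e = 5b ⊕ 6e = 35
byte 3: (05 ⊕ cf) ⊕ 67 = ca ⊕ 67 = ad
byte 4: (bc ⊕ fa) ⊕ 20 = 46 ⊕ 20 = 66
byte 5: (b4 ⊕ 09) ⊕ 2d = bd ⊕ 2d = 90
byte 6: (7a ⊕ 6f) ⊕ 63 = 15 ⊕ 63 = 76
byte 7: (ba ⊕ 3e) ⊕ 20 = 84 ⊕ 20 = a4
byte 8: (c9 ⊕ 41) ⊕ 55 = 88 ⊕ 55 = dd
byte 9: (1e ⊕ cc) ⊕ 73 = d2 ⊕ 73 = a1
byte 10: (5b ⊕ 94) ⊕ 65 = cf ⊕ 65 = aa
byte 11: (5b ⊕ e7) ⊕ 72 = bc ⊕ 72 = ce
byte 12: (34 ⊕ bd) ⊕ 3a = 89 ⊕ 3a = b3
byte 13: (9d ⊕ 6b) ⊕ 20 = f6 ⊕ 20 = d6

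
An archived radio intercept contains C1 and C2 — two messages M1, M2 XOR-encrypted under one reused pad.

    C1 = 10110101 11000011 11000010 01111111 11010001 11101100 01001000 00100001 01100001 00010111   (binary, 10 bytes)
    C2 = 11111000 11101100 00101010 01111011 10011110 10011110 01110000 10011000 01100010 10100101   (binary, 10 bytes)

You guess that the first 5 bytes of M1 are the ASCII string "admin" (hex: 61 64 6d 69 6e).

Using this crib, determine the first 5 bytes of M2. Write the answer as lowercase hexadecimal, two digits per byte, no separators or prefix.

First, C1 ⊕ C2 = (M1 ⊕ K) ⊕ (M2 ⊕ K) = M1 ⊕ M2, so the key drops out. Then M2 = (M1 ⊕ M2) ⊕ M1 over the first 5 bytes.
byte 0: (b5 ⊕ f8) ⊕ 61 = 4d ⊕ 61 = 2c
byte 1: (c3 ⊕ ec) ⊕ 64 = 2f ⊕ 64 = 4b
byte 2: (c2 ⊕ 2a) ⊕ 6d = e8 ⊕ 6d = 85
byte 3: (7f ⊕ 7b) ⊕ 69 = 04 ⊕ 69 = 6d
byte 4: (d1 ⊕ 9e) ⊕ 6e = 4f ⊕ 6e = 21

2c4b856d21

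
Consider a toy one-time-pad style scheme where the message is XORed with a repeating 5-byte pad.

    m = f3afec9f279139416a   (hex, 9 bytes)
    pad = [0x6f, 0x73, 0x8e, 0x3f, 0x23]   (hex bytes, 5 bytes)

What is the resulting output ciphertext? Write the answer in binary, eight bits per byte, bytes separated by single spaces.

The 5-byte key repeats, so the effective keystream is 6f 73 8e 3f 23 6f 73 8e 3f.
byte 0: 243 ⊕ 111 = 156
byte 1: 175 ⊕ 115 = 220
byte 2: 236 ⊕ 142 =  98
byte 3: 159 ⊕  63 = 160
byte 4:  39 ⊕  35 =   4
byte 5: 145 ⊕ 111 = 254
byte 6:  57 ⊕ 115 =  74
byte 7:  65 ⊕ 142 = 207
byte 8: 106 ⊕  63 =  85

10011100 11011100 01100010 10100000 00000100 11111110 01001010 11001111 01010101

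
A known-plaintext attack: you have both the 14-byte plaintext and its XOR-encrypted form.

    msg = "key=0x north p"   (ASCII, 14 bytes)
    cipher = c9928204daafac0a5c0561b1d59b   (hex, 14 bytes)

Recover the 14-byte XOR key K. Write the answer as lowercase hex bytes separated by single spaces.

Since cipher = msg ⊕ K, XORing both sides with msg gives K = msg ⊕ cipher.
6b ^ c9 = a2
65 ^ 92 = f7
79 ^ 82 = fb
3d ^ 04 = 39
30 ^ da = ea
78 ^ af = d7
20 ^ ac = 8c
6e ^ 0a = 64
6f ^ 5c = 33
72 ^ 05 = 77
74 ^ 61 = 15
68 ^ b1 = d9
20 ^ d5 = f5
70 ^ 9b = eb

a2 f7 fb 39 ea d7 8c 64 33 77 15 d9 f5 eb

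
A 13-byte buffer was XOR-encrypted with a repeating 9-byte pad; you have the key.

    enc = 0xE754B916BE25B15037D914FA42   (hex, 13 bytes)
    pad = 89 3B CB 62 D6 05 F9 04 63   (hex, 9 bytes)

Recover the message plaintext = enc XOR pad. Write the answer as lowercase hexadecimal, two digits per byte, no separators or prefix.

6e6f72746820485454502f3120

The 9-byte key repeats, so the effective keystream is 89 3b cb 62 d6 05 f9 04 63 89 3b cb 62.
byte 0: e7 XOR 89 = 6e
byte 1: 54 XOR 3b = 6f
byte 2: b9 XOR cb = 72
byte 3: 16 XOR 62 = 74
byte 4: be XOR d6 = 68
byte 5: 25 XOR 05 = 20
byte 6: b1 XOR f9 = 48
byte 7: 50 XOR 04 = 54
byte 8: 37 XOR 63 = 54
byte 9: d9 XOR 89 = 50
byte 10: 14 XOR 3b = 2f
byte 11: fa XOR cb = 31
byte 12: 42 XOR 62 = 20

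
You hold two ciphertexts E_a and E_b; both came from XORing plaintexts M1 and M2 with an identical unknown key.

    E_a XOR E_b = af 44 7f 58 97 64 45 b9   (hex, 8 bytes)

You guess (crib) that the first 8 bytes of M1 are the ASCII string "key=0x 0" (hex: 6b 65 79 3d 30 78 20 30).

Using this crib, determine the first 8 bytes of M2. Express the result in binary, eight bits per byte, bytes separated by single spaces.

Since E_a ⊕ E_b = M1 ⊕ M2, XORing with the guessed M1 bytes yields the corresponding M2 bytes: M2 = (E_a ⊕ E_b) ⊕ M1.
af XOR 6b = c4
44 XOR 65 = 21
7f XOR 79 = 06
58 XOR 3d = 65
97 XOR 30 = a7
64 XOR 78 = 1c
45 XOR 20 = 65
b9 XOR 30 = 89

11000100 00100001 00000110 01100101 10100111 00011100 01100101 10001001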